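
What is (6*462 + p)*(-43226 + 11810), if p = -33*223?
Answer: 144105192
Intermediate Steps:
p = -7359
(6*462 + p)*(-43226 + 11810) = (6*462 - 7359)*(-43226 + 11810) = (2772 - 7359)*(-31416) = -4587*(-31416) = 144105192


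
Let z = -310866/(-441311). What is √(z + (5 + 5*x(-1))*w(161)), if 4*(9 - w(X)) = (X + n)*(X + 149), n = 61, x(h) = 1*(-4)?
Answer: √50235344734680066/441311 ≈ 507.88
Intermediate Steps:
x(h) = -4
z = 310866/441311 (z = -310866*(-1/441311) = 310866/441311 ≈ 0.70441)
w(X) = 9 - (61 + X)*(149 + X)/4 (w(X) = 9 - (X + 61)*(X + 149)/4 = 9 - (61 + X)*(149 + X)/4)
√(z + (5 + 5*x(-1))*w(161)) = √(310866/441311 + (5 + 5*(-4))*(-9053/4 - 105/2*161 - ¼*161²)) = √(310866/441311 + (5 - 20)*(-9053/4 - 16905/2 - ¼*25921)) = √(310866/441311 - 15*(-9053/4 - 16905/2 - 25921/4)) = √(310866/441311 - 15*(-17196)) = √(310866/441311 + 257940) = √(113832070206/441311) = √50235344734680066/441311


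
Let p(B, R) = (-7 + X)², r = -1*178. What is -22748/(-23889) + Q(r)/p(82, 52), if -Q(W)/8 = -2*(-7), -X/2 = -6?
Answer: -2106868/597225 ≈ -3.5278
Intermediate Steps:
X = 12 (X = -2*(-6) = 12)
r = -178
p(B, R) = 25 (p(B, R) = (-7 + 12)² = 5² = 25)
Q(W) = -112 (Q(W) = -(-16)*(-7) = -8*14 = -112)
-22748/(-23889) + Q(r)/p(82, 52) = -22748/(-23889) - 112/25 = -22748*(-1/23889) - 112*1/25 = 22748/23889 - 112/25 = -2106868/597225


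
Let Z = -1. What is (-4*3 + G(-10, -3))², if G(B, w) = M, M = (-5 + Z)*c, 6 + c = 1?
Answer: 324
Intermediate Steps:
c = -5 (c = -6 + 1 = -5)
M = 30 (M = (-5 - 1)*(-5) = -6*(-5) = 30)
G(B, w) = 30
(-4*3 + G(-10, -3))² = (-4*3 + 30)² = (-12 + 30)² = 18² = 324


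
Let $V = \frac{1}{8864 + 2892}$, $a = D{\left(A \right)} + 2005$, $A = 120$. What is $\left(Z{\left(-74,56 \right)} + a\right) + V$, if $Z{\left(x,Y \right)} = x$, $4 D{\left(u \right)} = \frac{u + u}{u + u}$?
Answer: $\frac{5675944}{2939} \approx 1931.3$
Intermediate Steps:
$D{\left(u \right)} = \frac{1}{4}$ ($D{\left(u \right)} = \frac{\left(u + u\right) \frac{1}{u + u}}{4} = \frac{2 u \frac{1}{2 u}}{4} = \frac{1}{4} \cdot 1 = \frac{1}{4}$)
$a = \frac{8021}{4}$ ($a = \frac{1}{4} + 2005 = \frac{8021}{4} \approx 2005.3$)
$V = \frac{1}{11756} \approx 8.5063 \cdot 10^{-5}$
$\left(Z{\left(-74,56 \right)} + a\right) + V = \left(-74 + \frac{8021}{4}\right) + \frac{1}{11756} = \frac{7725}{4} + \frac{1}{11756} = \frac{5675944}{2939}$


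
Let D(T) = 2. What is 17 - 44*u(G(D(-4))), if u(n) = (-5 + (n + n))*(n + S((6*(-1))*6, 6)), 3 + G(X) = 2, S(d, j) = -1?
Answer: -599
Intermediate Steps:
G(X) = -1 (G(X) = -3 + 2 = -1)
u(n) = (-1 + n)*(-5 + 2*n) (u(n) = (-5 + (n + n))*(n - 1) = (-5 + 2*n)*(-1 + n) = (-1 + n)*(-5 + 2*n))
17 - 44*u(G(D(-4))) = 17 - 44*(5 - 7*(-1) + 2*(-1)²) = 17 - 44*(5 + 7 + 2*1) = 17 - 44*(5 + 7 + 2) = 17 - 44*14 = 17 - 616 = -599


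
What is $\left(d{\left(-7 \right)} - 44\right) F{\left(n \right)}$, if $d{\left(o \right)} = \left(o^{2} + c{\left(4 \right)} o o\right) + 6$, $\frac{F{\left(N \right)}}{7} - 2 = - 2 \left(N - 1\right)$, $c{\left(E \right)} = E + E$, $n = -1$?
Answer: $16926$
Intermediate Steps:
$c{\left(E \right)} = 2 E$
$F{\left(N \right)} = 28 - 14 N$ ($F{\left(N \right)} = 14 + 7 \left(- 2 \left(N - 1\right)\right) = 14 + 7 \left(- 2 \left(-1 + N\right)\right) = 14 + 7 \left(2 - 2 N\right) = 14 - \left(-14 + 14 N\right) = 28 - 14 N$)
$d{\left(o \right)} = 6 + 9 o^{2}$ ($d{\left(o \right)} = \left(o^{2} + 2 \cdot 4 o o\right) + 6 = \left(o^{2} + 8 o o\right) + 6 = \left(o^{2} + 8 o^{2}\right) + 6 = 9 o^{2} + 6 = 6 + 9 o^{2}$)
$\left(d{\left(-7 \right)} - 44\right) F{\left(n \right)} = \left(\left(6 + 9 \left(-7\right)^{2}\right) - 44\right) \left(28 - -14\right) = \left(\left(6 + 9 \cdot 49\right) - 44\right) \left(28 + 14\right) = \left(\left(6 + 441\right) - 44\right) 42 = \left(447 - 44\right) 42 = 403 \cdot 42 = 16926$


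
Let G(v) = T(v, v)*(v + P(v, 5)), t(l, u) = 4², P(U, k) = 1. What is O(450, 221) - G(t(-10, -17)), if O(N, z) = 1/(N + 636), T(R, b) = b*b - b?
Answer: -4430879/1086 ≈ -4080.0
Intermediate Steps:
T(R, b) = b² - b
t(l, u) = 16
G(v) = v*(1 + v)*(-1 + v) (G(v) = (v*(-1 + v))*(v + 1) = (v*(-1 + v))*(1 + v) = v*(1 + v)*(-1 + v))
O(N, z) = 1/(636 + N)
O(450, 221) - G(t(-10, -17)) = 1/(636 + 450) - (16³ - 1*16) = 1/1086 - (4096 - 16) = 1/1086 - 1*4080 = 1/1086 - 4080 = -4430879/1086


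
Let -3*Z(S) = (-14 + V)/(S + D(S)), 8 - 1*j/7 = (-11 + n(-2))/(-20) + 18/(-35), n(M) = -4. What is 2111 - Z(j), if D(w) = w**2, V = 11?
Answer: 2540184899/1203309 ≈ 2111.0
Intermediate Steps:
j = 1087/20 (j = 56 - 7*((-11 - 4)/(-20) + 18/(-35)) = 56 - 7*(-15*(-1/20) + 18*(-1/35)) = 56 - 7*(3/4 - 18/35) = 56 - 7*33/140 = 56 - 33/20 = 1087/20 ≈ 54.350)
Z(S) = 1/(S + S**2) (Z(S) = -(-14 + 11)/(3*(S + S**2)) = -(-1)/(S + S**2) = 1/(S + S**2))
2111 - Z(j) = 2111 - 1/(1087/20*(1 + 1087/20)) = 2111 - 20/(1087*1107/20) = 2111 - 20*20/(1087*1107) = 2111 - 1*400/1203309 = 2111 - 400/1203309 = 2540184899/1203309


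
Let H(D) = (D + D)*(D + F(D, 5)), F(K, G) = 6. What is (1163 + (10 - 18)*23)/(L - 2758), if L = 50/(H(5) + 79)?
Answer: -185031/521212 ≈ -0.35500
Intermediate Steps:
H(D) = 2*D*(6 + D) (H(D) = (D + D)*(D + 6) = (2*D)*(6 + D) = 2*D*(6 + D))
L = 50/189 (L = 50/(2*5*(6 + 5) + 79) = 50/(2*5*11 + 79) = 50/(110 + 79) = 50/189 ≈ 0.26455)
(1163 + (10 - 18)*23)/(L - 2758) = (1163 + (10 - 18)*23)/(50/189 - 2758) = (1163 - 8*23)/(-521212/189) = (1163 - 184)*(-189/521212) = 979*(-189/521212) = -185031/521212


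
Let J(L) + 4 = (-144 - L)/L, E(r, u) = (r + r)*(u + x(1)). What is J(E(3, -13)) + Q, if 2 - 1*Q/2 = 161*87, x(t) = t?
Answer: -28013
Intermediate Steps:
E(r, u) = 2*r*(1 + u) (E(r, u) = (r + r)*(u + 1) = (2*r)*(1 + u) = 2*r*(1 + u))
J(L) = -4 + (-144 - L)/L
Q = -28010 (Q = 4 - 322*87 = 4 - 2*14007 = 4 - 28014 = -28010)
J(E(3, -13)) + Q = (-5 - 144*1/(6*(1 - 13))) - 28010 = (-5 - 144/(2*3*(-12))) - 28010 = (-5 - 144/(-72)) - 28010 = (-5 - 144*(-1/72)) - 28010 = (-5 + 2) - 28010 = -3 - 28010 = -28013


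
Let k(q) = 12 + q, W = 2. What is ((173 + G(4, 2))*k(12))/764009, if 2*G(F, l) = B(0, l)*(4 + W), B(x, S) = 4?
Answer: 4440/764009 ≈ 0.0058115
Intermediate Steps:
G(F, l) = 12 (G(F, l) = (4*(4 + 2))/2 = (4*6)/2 = (1/2)*24 = 12)
((173 + G(4, 2))*k(12))/764009 = ((173 + 12)*(12 + 12))/764009 = (185*24)*(1/764009) = 4440*(1/764009) = 4440/764009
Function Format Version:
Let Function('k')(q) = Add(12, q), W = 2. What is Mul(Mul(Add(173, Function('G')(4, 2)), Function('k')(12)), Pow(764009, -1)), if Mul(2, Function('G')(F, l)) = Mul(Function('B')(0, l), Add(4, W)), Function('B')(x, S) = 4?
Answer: Rational(4440, 764009) ≈ 0.0058115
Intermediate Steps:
Function('G')(F, l) = 12 (Function('G')(F, l) = Mul(Rational(1, 2), Mul(4, Add(4, 2))) = Mul(Rational(1, 2), Mul(4, 6)) = Mul(Rational(1, 2), 24) = 12)
Mul(Mul(Add(173, Function('G')(4, 2)), Function('k')(12)), Pow(764009, -1)) = Mul(Mul(Add(173, 12), Add(12, 12)), Pow(764009, -1)) = Mul(Mul(185, 24), Rational(1, 764009)) = Mul(4440, Rational(1, 764009)) = Rational(4440, 764009)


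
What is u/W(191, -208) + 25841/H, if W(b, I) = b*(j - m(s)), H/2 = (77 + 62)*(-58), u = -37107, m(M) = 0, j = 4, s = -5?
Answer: -38628487/769921 ≈ -50.172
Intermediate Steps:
H = -16124 (H = 2*((77 + 62)*(-58)) = 2*(139*(-58)) = 2*(-8062) = -16124)
W(b, I) = 4*b (W(b, I) = b*(4 - 1*0) = b*(4 + 0) = b*4 = 4*b)
u/W(191, -208) + 25841/H = -37107/(4*191) + 25841/(-16124) = -37107/764 + 25841*(-1/16124) = -37107*1/764 - 25841/16124 = -37107/764 - 25841/16124 = -38628487/769921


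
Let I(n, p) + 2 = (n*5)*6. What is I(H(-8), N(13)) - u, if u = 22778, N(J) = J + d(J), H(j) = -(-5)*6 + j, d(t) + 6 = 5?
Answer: -22120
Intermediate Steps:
d(t) = -1 (d(t) = -6 + 5 = -1)
H(j) = 30 + j (H(j) = -1*(-30) + j = 30 + j)
N(J) = -1 + J (N(J) = J - 1 = -1 + J)
I(n, p) = -2 + 30*n (I(n, p) = -2 + (n*5)*6 = -2 + (5*n)*6 = -2 + 30*n)
I(H(-8), N(13)) - u = (-2 + 30*(30 - 8)) - 1*22778 = (-2 + 30*22) - 22778 = (-2 + 660) - 22778 = 658 - 22778 = -22120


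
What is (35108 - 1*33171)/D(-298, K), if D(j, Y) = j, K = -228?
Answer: -13/2 ≈ -6.5000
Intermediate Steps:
(35108 - 1*33171)/D(-298, K) = (35108 - 1*33171)/(-298) = (35108 - 33171)*(-1/298) = 1937*(-1/298) = -13/2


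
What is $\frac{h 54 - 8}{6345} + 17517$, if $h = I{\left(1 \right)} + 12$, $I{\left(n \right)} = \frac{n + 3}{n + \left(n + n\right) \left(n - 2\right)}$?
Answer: $\frac{111145789}{6345} \approx 17517.0$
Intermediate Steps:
$I{\left(n \right)} = \frac{3 + n}{n + 2 n \left(-2 + n\right)}$
$h = 8$ ($h = \frac{3 + 1}{1 \left(-3 + 2 \cdot 1\right)} + 12 = 1 \frac{1}{-3 + 2} \cdot 4 + 12 = 1 \frac{1}{-1} \cdot 4 + 12 = 1 \left(-1\right) 4 + 12 = -4 + 12 = 8$)
$\frac{h 54 - 8}{6345} + 17517 = \frac{8 \cdot 54 - 8}{6345} + 17517 = \left(432 - 8\right) \frac{1}{6345} + 17517 = 424 \cdot \frac{1}{6345} + 17517 = \frac{424}{6345} + 17517 = \frac{111145789}{6345}$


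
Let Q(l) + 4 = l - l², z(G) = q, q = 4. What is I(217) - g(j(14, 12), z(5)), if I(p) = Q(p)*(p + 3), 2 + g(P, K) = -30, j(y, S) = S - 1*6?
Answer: -10312688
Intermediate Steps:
j(y, S) = -6 + S (j(y, S) = S - 6 = -6 + S)
z(G) = 4
Q(l) = -4 + l - l² (Q(l) = -4 + (l - l²) = -4 + l - l²)
g(P, K) = -32 (g(P, K) = -2 - 30 = -32)
I(p) = (3 + p)*(-4 + p - p²) (I(p) = (-4 + p - p²)*(p + 3) = (-4 + p - p²)*(3 + p) = (3 + p)*(-4 + p - p²))
I(217) - g(j(14, 12), z(5)) = -(3 + 217)*(4 + 217² - 1*217) - 1*(-32) = -1*220*(4 + 47089 - 217) + 32 = -1*220*46876 + 32 = -10312720 + 32 = -10312688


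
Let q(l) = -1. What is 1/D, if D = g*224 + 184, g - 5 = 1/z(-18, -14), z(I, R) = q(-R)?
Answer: 1/1080 ≈ 0.00092593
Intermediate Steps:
z(I, R) = -1
g = 4 (g = 5 + 1/(-1) = 5 - 1 = 4)
D = 1080 (D = 4*224 + 184 = 896 + 184 = 1080)
1/D = 1/1080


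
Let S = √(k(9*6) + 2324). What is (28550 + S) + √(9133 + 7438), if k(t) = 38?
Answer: 28550 + √2362 + √16571 ≈ 28727.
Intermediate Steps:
S = √2362 (S = √(38 + 2324) = √2362 ≈ 48.600)
(28550 + S) + √(9133 + 7438) = (28550 + √2362) + √(9133 + 7438) = (28550 + √2362) + √16571 = 28550 + √2362 + √16571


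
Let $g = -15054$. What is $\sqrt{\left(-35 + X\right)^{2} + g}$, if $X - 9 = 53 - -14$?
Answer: $i \sqrt{13373} \approx 115.64 i$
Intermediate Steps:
$X = 76$ ($X = 9 + \left(53 - -14\right) = 9 + \left(53 + 14\right) = 9 + 67 = 76$)
$\sqrt{\left(-35 + X\right)^{2} + g} = \sqrt{\left(-35 + 76\right)^{2} - 15054} = \sqrt{41^{2} - 15054} = \sqrt{1681 - 15054} = \sqrt{-13373} = i \sqrt{13373}$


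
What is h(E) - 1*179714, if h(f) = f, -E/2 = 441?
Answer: -180596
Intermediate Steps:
E = -882 (E = -2*441 = -882)
h(E) - 1*179714 = -882 - 1*179714 = -882 - 179714 = -180596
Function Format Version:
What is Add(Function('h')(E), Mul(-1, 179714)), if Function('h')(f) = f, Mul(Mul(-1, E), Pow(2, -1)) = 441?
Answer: -180596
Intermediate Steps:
E = -882 (E = Mul(-2, 441) = -882)
Add(Function('h')(E), Mul(-1, 179714)) = Add(-882, Mul(-1, 179714)) = Add(-882, -179714) = -180596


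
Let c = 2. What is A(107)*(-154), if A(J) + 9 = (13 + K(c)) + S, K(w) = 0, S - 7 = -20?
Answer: 1386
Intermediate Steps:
S = -13 (S = 7 - 20 = -13)
A(J) = -9 (A(J) = -9 + ((13 + 0) - 13) = -9 + (13 - 13) = -9 + 0 = -9)
A(107)*(-154) = -9*(-154) = 1386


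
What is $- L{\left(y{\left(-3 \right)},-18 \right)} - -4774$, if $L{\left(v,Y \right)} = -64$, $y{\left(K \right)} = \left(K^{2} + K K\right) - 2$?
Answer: $4838$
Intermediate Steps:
$y{\left(K \right)} = -2 + 2 K^{2}$ ($y{\left(K \right)} = \left(K^{2} + K^{2}\right) - 2 = 2 K^{2} - 2 = -2 + 2 K^{2}$)
$- L{\left(y{\left(-3 \right)},-18 \right)} - -4774 = \left(-1\right) \left(-64\right) - -4774 = 64 + 4774 = 4838$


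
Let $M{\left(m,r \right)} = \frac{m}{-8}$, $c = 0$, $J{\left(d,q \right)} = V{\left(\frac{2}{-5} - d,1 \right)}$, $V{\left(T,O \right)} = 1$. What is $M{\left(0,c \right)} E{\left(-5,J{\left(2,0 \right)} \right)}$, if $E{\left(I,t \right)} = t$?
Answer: $0$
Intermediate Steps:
$J{\left(d,q \right)} = 1$
$M{\left(m,r \right)} = - \frac{m}{8}$ ($M{\left(m,r \right)} = m \left(- \frac{1}{8}\right) = - \frac{m}{8}$)
$M{\left(0,c \right)} E{\left(-5,J{\left(2,0 \right)} \right)} = \left(- \frac{1}{8}\right) 0 \cdot 1 = 0 \cdot 1 = 0$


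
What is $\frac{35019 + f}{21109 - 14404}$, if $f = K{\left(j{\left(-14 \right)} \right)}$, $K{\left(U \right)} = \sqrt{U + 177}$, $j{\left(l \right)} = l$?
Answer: $\frac{3891}{745} + \frac{\sqrt{163}}{6705} \approx 5.2247$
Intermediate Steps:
$K{\left(U \right)} = \sqrt{177 + U}$
$f = \sqrt{163}$ ($f = \sqrt{177 - 14} = \sqrt{163} \approx 12.767$)
$\frac{35019 + f}{21109 - 14404} = \frac{35019 + \sqrt{163}}{21109 - 14404} = \frac{35019 + \sqrt{163}}{6705} = \left(35019 + \sqrt{163}\right) \frac{1}{6705} = \frac{3891}{745} + \frac{\sqrt{163}}{6705}$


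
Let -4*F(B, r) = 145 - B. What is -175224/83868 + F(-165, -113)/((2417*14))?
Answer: -989288247/472987564 ≈ -2.0916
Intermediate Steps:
F(B, r) = -145/4 + B/4 (F(B, r) = -(145 - B)/4 = -145/4 + B/4)
-175224/83868 + F(-165, -113)/((2417*14)) = -175224/83868 + (-145/4 + (¼)*(-165))/((2417*14)) = -175224*1/83868 + (-145/4 - 165/4)/33838 = -14602/6989 - 155/2*1/33838 = -14602/6989 - 155/67676 = -989288247/472987564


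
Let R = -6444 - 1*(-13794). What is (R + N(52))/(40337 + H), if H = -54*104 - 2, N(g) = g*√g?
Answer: 2450/11573 + 104*√13/34719 ≈ 0.22250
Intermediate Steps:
N(g) = g^(3/2)
R = 7350 (R = -6444 + 13794 = 7350)
H = -5618 (H = -5616 - 2 = -5618)
(R + N(52))/(40337 + H) = (7350 + 52^(3/2))/(40337 - 5618) = (7350 + 104*√13)/34719 = (7350 + 104*√13)*(1/34719) = 2450/11573 + 104*√13/34719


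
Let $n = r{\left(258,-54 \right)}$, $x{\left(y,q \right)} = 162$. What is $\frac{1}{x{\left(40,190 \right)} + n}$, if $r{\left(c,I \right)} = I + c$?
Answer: $\frac{1}{366} \approx 0.0027322$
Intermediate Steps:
$n = 204$ ($n = -54 + 258 = 204$)
$\frac{1}{x{\left(40,190 \right)} + n} = \frac{1}{162 + 204} = \frac{1}{366}$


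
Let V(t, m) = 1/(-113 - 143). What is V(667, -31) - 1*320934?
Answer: -82159105/256 ≈ -3.2093e+5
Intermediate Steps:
V(t, m) = -1/256 (V(t, m) = 1/(-256) = -1/256)
V(667, -31) - 1*320934 = -1/256 - 1*320934 = -1/256 - 320934 = -82159105/256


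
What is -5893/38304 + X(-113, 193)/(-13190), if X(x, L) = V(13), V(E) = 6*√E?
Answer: -5893/38304 - 3*√13/6595 ≈ -0.15549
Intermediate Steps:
X(x, L) = 6*√13
-5893/38304 + X(-113, 193)/(-13190) = -5893/38304 + (6*√13)/(-13190) = -5893*1/38304 + (6*√13)*(-1/13190) = -5893/38304 - 3*√13/6595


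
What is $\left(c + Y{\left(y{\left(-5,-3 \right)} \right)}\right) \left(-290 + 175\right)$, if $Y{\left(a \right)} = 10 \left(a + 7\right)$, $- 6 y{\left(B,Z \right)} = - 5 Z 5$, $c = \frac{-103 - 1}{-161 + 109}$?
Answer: $6095$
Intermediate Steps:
$c = 2$ ($c = - \frac{104}{-52} = \left(-104\right) \left(- \frac{1}{52}\right) = 2$)
$y{\left(B,Z \right)} = \frac{25 Z}{6}$ ($y{\left(B,Z \right)} = - \frac{- 5 Z 5}{6} = - \frac{\left(-25\right) Z}{6} = \frac{25 Z}{6}$)
$Y{\left(a \right)} = 70 + 10 a$ ($Y{\left(a \right)} = 10 \left(7 + a\right) = 70 + 10 a$)
$\left(c + Y{\left(y{\left(-5,-3 \right)} \right)}\right) \left(-290 + 175\right) = \left(2 + \left(70 + 10 \cdot \frac{25}{6} \left(-3\right)\right)\right) \left(-290 + 175\right) = \left(2 + \left(70 + 10 \left(- \frac{25}{2}\right)\right)\right) \left(-115\right) = \left(2 + \left(70 - 125\right)\right) \left(-115\right) = \left(2 - 55\right) \left(-115\right) = \left(-53\right) \left(-115\right) = 6095$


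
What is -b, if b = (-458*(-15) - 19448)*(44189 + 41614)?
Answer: 1079230134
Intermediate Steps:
b = -1079230134 (b = (6870 - 19448)*85803 = -12578*85803 = -1079230134)
-b = -1*(-1079230134) = 1079230134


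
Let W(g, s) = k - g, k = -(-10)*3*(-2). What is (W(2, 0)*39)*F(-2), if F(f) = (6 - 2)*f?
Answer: 19344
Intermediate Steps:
k = -60 (k = -2*(-15)*(-2) = 30*(-2) = -60)
W(g, s) = -60 - g
F(f) = 4*f
(W(2, 0)*39)*F(-2) = ((-60 - 1*2)*39)*(4*(-2)) = ((-60 - 2)*39)*(-8) = -62*39*(-8) = -2418*(-8) = 19344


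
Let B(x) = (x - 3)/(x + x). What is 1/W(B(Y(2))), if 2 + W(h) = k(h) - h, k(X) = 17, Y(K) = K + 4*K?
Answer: 20/293 ≈ 0.068259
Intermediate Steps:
Y(K) = 5*K
B(x) = (-3 + x)/(2*x) (B(x) = (-3 + x)/((2*x)) = (-3 + x)*(1/(2*x)) = (-3 + x)/(2*x))
W(h) = 15 - h (W(h) = -2 + (17 - h) = 15 - h)
1/W(B(Y(2))) = 1/(15 - (-3 + 5*2)/(2*(5*2))) = 1/(15 - (-3 + 10)/(2*10)) = 1/(15 - 7/(2*10)) = 1/(15 - 1*7/20) = 1/(15 - 7/20) = 1/(293/20) = 20/293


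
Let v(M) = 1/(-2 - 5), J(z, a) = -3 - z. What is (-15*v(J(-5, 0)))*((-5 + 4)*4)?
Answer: -60/7 ≈ -8.5714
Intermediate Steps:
v(M) = -1/7 (v(M) = 1/(-7) = -1/7)
(-15*v(J(-5, 0)))*((-5 + 4)*4) = (-15*(-1/7))*((-5 + 4)*4) = 15*(-1*4)/7 = (15/7)*(-4) = -60/7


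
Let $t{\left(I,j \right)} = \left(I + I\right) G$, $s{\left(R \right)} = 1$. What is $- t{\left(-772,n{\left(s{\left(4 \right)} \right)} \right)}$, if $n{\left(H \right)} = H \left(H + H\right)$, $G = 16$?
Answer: $24704$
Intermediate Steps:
$n{\left(H \right)} = 2 H^{2}$ ($n{\left(H \right)} = H 2 H = 2 H^{2}$)
$t{\left(I,j \right)} = 32 I$ ($t{\left(I,j \right)} = \left(I + I\right) 16 = 2 I 16 = 32 I$)
$- t{\left(-772,n{\left(s{\left(4 \right)} \right)} \right)} = - 32 \left(-772\right) = \left(-1\right) \left(-24704\right) = 24704$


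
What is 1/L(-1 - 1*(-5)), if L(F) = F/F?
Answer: 1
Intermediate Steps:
L(F) = 1
1/L(-1 - 1*(-5)) = 1/1 = 1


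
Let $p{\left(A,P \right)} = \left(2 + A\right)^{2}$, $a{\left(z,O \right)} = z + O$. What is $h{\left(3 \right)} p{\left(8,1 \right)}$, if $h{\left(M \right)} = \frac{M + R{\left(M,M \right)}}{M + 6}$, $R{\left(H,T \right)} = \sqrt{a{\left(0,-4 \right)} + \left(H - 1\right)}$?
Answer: $\frac{100}{3} + \frac{100 i \sqrt{2}}{9} \approx 33.333 + 15.713 i$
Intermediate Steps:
$a{\left(z,O \right)} = O + z$
$R{\left(H,T \right)} = \sqrt{-5 + H}$ ($R{\left(H,T \right)} = \sqrt{\left(-4 + 0\right) + \left(H - 1\right)} = \sqrt{-4 + \left(-1 + H\right)} = \sqrt{-5 + H}$)
$h{\left(M \right)} = \frac{M + \sqrt{-5 + M}}{6 + M}$ ($h{\left(M \right)} = \frac{M + \sqrt{-5 + M}}{M + 6} = \frac{M + \sqrt{-5 + M}}{6 + M}$)
$h{\left(3 \right)} p{\left(8,1 \right)} = \frac{3 + \sqrt{-5 + 3}}{6 + 3} \left(2 + 8\right)^{2} = \frac{3 + \sqrt{-2}}{9} \cdot 10^{2} = \frac{3 + i \sqrt{2}}{9} \cdot 100 = \left(\frac{1}{3} + \frac{i \sqrt{2}}{9}\right) 100 = \frac{100}{3} + \frac{100 i \sqrt{2}}{9}$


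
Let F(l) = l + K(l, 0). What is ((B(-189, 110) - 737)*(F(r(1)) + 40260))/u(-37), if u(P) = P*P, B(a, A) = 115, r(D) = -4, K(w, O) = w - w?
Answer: -676736/37 ≈ -18290.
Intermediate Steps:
K(w, O) = 0
F(l) = l (F(l) = l + 0 = l)
u(P) = P²
((B(-189, 110) - 737)*(F(r(1)) + 40260))/u(-37) = ((115 - 737)*(-4 + 40260))/((-37)²) = -622*40256/1369 = -25039232*1/1369 = -676736/37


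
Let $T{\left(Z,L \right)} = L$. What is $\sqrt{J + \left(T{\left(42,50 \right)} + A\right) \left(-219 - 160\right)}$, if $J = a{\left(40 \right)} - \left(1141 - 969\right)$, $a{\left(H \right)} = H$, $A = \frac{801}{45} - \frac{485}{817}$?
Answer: $\frac{i \sqrt{427246563370}}{4085} \approx 160.01 i$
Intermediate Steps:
$A = \frac{70288}{4085}$ ($A = 801 \cdot \frac{1}{45} - \frac{485}{817} = \frac{89}{5} - \frac{485}{817} = \frac{70288}{4085} \approx 17.206$)
$J = -132$ ($J = 40 - \left(1141 - 969\right) = 40 - 172 = -132$)
$\sqrt{J + \left(T{\left(42,50 \right)} + A\right) \left(-219 - 160\right)} = \sqrt{-132 + \left(50 + \frac{70288}{4085}\right) \left(-219 - 160\right)} = \sqrt{-132 + \frac{274538}{4085} \left(-379\right)} = \sqrt{-132 - \frac{104049902}{4085}} = \sqrt{- \frac{104589122}{4085}} = \frac{i \sqrt{427246563370}}{4085}$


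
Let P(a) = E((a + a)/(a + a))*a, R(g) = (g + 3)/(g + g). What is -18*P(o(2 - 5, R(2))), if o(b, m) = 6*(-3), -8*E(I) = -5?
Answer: 405/2 ≈ 202.50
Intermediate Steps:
R(g) = (3 + g)/(2*g) (R(g) = (3 + g)/((2*g)) = (3 + g)*(1/(2*g)) = (3 + g)/(2*g))
E(I) = 5/8 (E(I) = -⅛*(-5) = 5/8)
o(b, m) = -18
P(a) = 5*a/8
-18*P(o(2 - 5, R(2))) = -45*(-18)/4 = -18*(-45/4) = 405/2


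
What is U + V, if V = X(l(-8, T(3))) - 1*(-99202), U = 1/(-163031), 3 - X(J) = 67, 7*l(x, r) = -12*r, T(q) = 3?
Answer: 16162567277/163031 ≈ 99138.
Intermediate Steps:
l(x, r) = -12*r/7 (l(x, r) = (-12*r)/7 = -12*r/7)
X(J) = -64 (X(J) = 3 - 1*67 = 3 - 67 = -64)
U = -1/163031 ≈ -6.1338e-6
V = 99138 (V = -64 - 1*(-99202) = -64 + 99202 = 99138)
U + V = -1/163031 + 99138 = 16162567277/163031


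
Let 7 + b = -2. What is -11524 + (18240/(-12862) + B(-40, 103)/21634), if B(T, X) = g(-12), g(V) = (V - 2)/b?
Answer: -7215800810275/626077143 ≈ -11525.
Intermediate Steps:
b = -9 (b = -7 - 2 = -9)
g(V) = 2/9 - V/9 (g(V) = (V - 2)/(-9) = (-2 + V)*(-1/9) = 2/9 - V/9)
B(T, X) = 14/9 (B(T, X) = 2/9 - 1/9*(-12) = 2/9 + 4/3 = 14/9)
-11524 + (18240/(-12862) + B(-40, 103)/21634) = -11524 + (18240/(-12862) + (14/9)/21634) = -11524 + (18240*(-1/12862) + (14/9)*(1/21634)) = -11524 + (-9120/6431 + 7/97353) = -11524 - 887814343/626077143 = -7215800810275/626077143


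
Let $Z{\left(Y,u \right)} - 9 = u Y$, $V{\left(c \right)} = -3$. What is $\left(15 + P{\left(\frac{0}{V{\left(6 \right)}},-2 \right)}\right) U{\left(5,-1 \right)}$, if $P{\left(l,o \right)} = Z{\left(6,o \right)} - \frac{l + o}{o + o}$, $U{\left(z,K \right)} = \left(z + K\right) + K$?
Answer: $\frac{69}{2} \approx 34.5$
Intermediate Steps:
$Z{\left(Y,u \right)} = 9 + Y u$ ($Z{\left(Y,u \right)} = 9 + u Y = 9 + Y u$)
$U{\left(z,K \right)} = z + 2 K$ ($U{\left(z,K \right)} = \left(K + z\right) + K = z + 2 K$)
$P{\left(l,o \right)} = 9 + 6 o - \frac{l + o}{2 o}$ ($P{\left(l,o \right)} = \left(9 + 6 o\right) - \frac{l + o}{o + o} = \left(9 + 6 o\right) - \frac{l + o}{2 o} = 9 + 6 o - \frac{l + o}{2 o}$)
$\left(15 + P{\left(\frac{0}{V{\left(6 \right)}},-2 \right)}\right) U{\left(5,-1 \right)} = \left(15 + \frac{- \frac{0}{-3} - 2 \left(17 + 12 \left(-2\right)\right)}{2 \left(-2\right)}\right) \left(5 + 2 \left(-1\right)\right) = \left(15 + \frac{1}{2} \left(- \frac{1}{2}\right) \left(- \frac{0 \left(-1\right)}{3} - 2 \left(17 - 24\right)\right)\right) \left(5 - 2\right) = \left(15 + \frac{1}{2} \left(- \frac{1}{2}\right) \left(\left(-1\right) 0 - -14\right)\right) 3 = \left(15 + \frac{1}{2} \left(- \frac{1}{2}\right) \left(0 + 14\right)\right) 3 = \left(15 + \frac{1}{2} \left(- \frac{1}{2}\right) 14\right) 3 = \left(15 - \frac{7}{2}\right) 3 = \frac{23}{2} \cdot 3 = \frac{69}{2}$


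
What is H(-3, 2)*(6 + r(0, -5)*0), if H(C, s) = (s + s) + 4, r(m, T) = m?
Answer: 48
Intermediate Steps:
H(C, s) = 4 + 2*s (H(C, s) = 2*s + 4 = 4 + 2*s)
H(-3, 2)*(6 + r(0, -5)*0) = (4 + 2*2)*(6 + 0*0) = (4 + 4)*(6 + 0) = 8*6 = 48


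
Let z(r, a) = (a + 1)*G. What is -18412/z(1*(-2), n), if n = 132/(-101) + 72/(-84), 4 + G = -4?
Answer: -3254321/1646 ≈ -1977.1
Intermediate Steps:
G = -8 (G = -4 - 4 = -8)
n = -1530/707 (n = 132*(-1/101) + 72*(-1/84) = -132/101 - 6/7 = -1530/707 ≈ -2.1641)
z(r, a) = -8 - 8*a (z(r, a) = (a + 1)*(-8) = (1 + a)*(-8) = -8 - 8*a)
-18412/z(1*(-2), n) = -18412/(-8 - 8*(-1530/707)) = -18412/(-8 + 12240/707) = -18412/6584/707 = -18412*707/6584 = -3254321/1646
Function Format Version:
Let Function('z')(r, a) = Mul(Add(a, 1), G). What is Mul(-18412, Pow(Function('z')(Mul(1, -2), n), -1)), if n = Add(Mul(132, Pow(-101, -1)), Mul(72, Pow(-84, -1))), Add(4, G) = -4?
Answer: Rational(-3254321, 1646) ≈ -1977.1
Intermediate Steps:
G = -8 (G = Add(-4, -4) = -8)
n = Rational(-1530, 707) (n = Add(Mul(132, Rational(-1, 101)), Mul(72, Rational(-1, 84))) = Add(Rational(-132, 101), Rational(-6, 7)) = Rational(-1530, 707) ≈ -2.1641)
Function('z')(r, a) = Add(-8, Mul(-8, a)) (Function('z')(r, a) = Mul(Add(a, 1), -8) = Mul(Add(1, a), -8) = Add(-8, Mul(-8, a)))
Mul(-18412, Pow(Function('z')(Mul(1, -2), n), -1)) = Mul(-18412, Pow(Add(-8, Mul(-8, Rational(-1530, 707))), -1)) = Mul(-18412, Pow(Add(-8, Rational(12240, 707)), -1)) = Mul(-18412, Pow(Rational(6584, 707), -1)) = Mul(-18412, Rational(707, 6584)) = Rational(-3254321, 1646)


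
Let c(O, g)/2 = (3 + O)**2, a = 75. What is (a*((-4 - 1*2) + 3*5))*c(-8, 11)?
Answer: 33750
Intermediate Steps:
c(O, g) = 2*(3 + O)**2
(a*((-4 - 1*2) + 3*5))*c(-8, 11) = (75*((-4 - 1*2) + 3*5))*(2*(3 - 8)**2) = (75*((-4 - 2) + 15))*(2*(-5)**2) = (75*(-6 + 15))*(2*25) = (75*9)*50 = 675*50 = 33750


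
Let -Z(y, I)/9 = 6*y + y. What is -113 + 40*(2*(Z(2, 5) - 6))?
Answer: -10673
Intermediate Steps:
Z(y, I) = -63*y (Z(y, I) = -9*(6*y + y) = -63*y)
-113 + 40*(2*(Z(2, 5) - 6)) = -113 + 40*(2*(-63*2 - 6)) = -113 + 40*(2*(-126 - 6)) = -113 + 40*(2*(-132)) = -113 + 40*(-264) = -113 - 10560 = -10673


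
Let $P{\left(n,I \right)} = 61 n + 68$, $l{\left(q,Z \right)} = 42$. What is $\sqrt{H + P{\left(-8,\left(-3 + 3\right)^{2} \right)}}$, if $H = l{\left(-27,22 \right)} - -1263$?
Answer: $\sqrt{885} \approx 29.749$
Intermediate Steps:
$P{\left(n,I \right)} = 68 + 61 n$
$H = 1305$ ($H = 42 - -1263 = 42 + 1263 = 1305$)
$\sqrt{H + P{\left(-8,\left(-3 + 3\right)^{2} \right)}} = \sqrt{1305 + \left(68 + 61 \left(-8\right)\right)} = \sqrt{1305 + \left(68 - 488\right)} = \sqrt{1305 - 420} = \sqrt{885}$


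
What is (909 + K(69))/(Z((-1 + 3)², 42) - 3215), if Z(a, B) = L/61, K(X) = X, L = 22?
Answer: -59658/196093 ≈ -0.30423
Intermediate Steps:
Z(a, B) = 22/61
(909 + K(69))/(Z((-1 + 3)², 42) - 3215) = (909 + 69)/(22/61 - 3215) = 978/(-196093/61) = 978*(-61/196093) = -59658/196093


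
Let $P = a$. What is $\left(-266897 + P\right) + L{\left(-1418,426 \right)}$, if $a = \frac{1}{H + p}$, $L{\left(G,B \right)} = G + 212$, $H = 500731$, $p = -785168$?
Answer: $- \frac{76258413012}{284437} \approx -2.681 \cdot 10^{5}$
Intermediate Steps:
$L{\left(G,B \right)} = 212 + G$
$a = - \frac{1}{284437}$ ($a = \frac{1}{500731 - 785168} = \frac{1}{-284437} = - \frac{1}{284437} \approx -3.5157 \cdot 10^{-6}$)
$P = - \frac{1}{284437} \approx -3.5157 \cdot 10^{-6}$
$\left(-266897 + P\right) + L{\left(-1418,426 \right)} = \left(-266897 - \frac{1}{284437}\right) + \left(212 - 1418\right) = - \frac{75915381990}{284437} - 1206 = - \frac{76258413012}{284437}$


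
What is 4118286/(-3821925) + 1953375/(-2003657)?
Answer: -5239095106259/2552608926575 ≈ -2.0524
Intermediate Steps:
4118286/(-3821925) + 1953375/(-2003657) = 4118286*(-1/3821925) + 1953375*(-1/2003657) = -1372762/1273975 - 1953375/2003657 = -5239095106259/2552608926575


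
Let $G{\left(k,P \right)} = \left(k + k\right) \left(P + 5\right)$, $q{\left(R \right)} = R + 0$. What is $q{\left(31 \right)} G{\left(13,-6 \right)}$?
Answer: $-806$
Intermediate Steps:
$q{\left(R \right)} = R$
$G{\left(k,P \right)} = 2 k \left(5 + P\right)$
$q{\left(31 \right)} G{\left(13,-6 \right)} = 31 \cdot 2 \cdot 13 \left(5 - 6\right) = 31 \cdot 2 \cdot 13 \left(-1\right) = 31 \left(-26\right) = -806$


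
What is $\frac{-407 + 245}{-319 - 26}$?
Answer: $\frac{54}{115} \approx 0.46957$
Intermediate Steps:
$\frac{-407 + 245}{-319 - 26} = - \frac{162}{-345} = \left(-162\right) \left(- \frac{1}{345}\right) = \frac{54}{115}$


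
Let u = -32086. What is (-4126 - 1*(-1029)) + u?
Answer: -35183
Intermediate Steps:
(-4126 - 1*(-1029)) + u = (-4126 - 1*(-1029)) - 32086 = (-4126 + 1029) - 32086 = -3097 - 32086 = -35183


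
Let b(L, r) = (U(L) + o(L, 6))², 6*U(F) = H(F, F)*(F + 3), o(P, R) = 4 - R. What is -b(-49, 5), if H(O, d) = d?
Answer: -1256641/9 ≈ -1.3963e+5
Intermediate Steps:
U(F) = F*(3 + F)/6 (U(F) = (F*(F + 3))/6 = (F*(3 + F))/6 = F*(3 + F)/6)
b(L, r) = (-2 + L*(3 + L)/6)² (b(L, r) = (L*(3 + L)/6 + (4 - 1*6))² = (L*(3 + L)/6 + (4 - 6))² = (L*(3 + L)/6 - 2)² = (-2 + L*(3 + L)/6)²)
-b(-49, 5) = -(-12 - 49*(3 - 49))²/36 = -(-12 - 49*(-46))²/36 = -(-12 + 2254)²/36 = -2242²/36 = -5026564/36 = -1*1256641/9 = -1256641/9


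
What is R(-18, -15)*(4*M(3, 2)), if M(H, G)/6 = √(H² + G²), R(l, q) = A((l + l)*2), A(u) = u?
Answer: -1728*√13 ≈ -6230.4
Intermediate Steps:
R(l, q) = 4*l (R(l, q) = (l + l)*2 = (2*l)*2 = 4*l)
M(H, G) = 6*√(G² + H²) (M(H, G) = 6*√(H² + G²) = 6*√(G² + H²))
R(-18, -15)*(4*M(3, 2)) = (4*(-18))*(4*(6*√(2² + 3²))) = -288*6*√(4 + 9) = -288*6*√13 = -1728*√13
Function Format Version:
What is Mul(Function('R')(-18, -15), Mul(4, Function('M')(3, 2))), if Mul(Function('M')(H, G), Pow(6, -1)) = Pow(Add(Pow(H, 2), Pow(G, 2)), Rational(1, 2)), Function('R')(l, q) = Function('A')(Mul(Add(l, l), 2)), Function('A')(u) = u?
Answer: Mul(-1728, Pow(13, Rational(1, 2))) ≈ -6230.4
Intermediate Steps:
Function('R')(l, q) = Mul(4, l) (Function('R')(l, q) = Mul(Add(l, l), 2) = Mul(Mul(2, l), 2) = Mul(4, l))
Function('M')(H, G) = Mul(6, Pow(Add(Pow(G, 2), Pow(H, 2)), Rational(1, 2))) (Function('M')(H, G) = Mul(6, Pow(Add(Pow(H, 2), Pow(G, 2)), Rational(1, 2))) = Mul(6, Pow(Add(Pow(G, 2), Pow(H, 2)), Rational(1, 2))))
Mul(Function('R')(-18, -15), Mul(4, Function('M')(3, 2))) = Mul(Mul(4, -18), Mul(4, Mul(6, Pow(Add(Pow(2, 2), Pow(3, 2)), Rational(1, 2))))) = Mul(-72, Mul(4, Mul(6, Pow(Add(4, 9), Rational(1, 2))))) = Mul(-72, Mul(4, Mul(6, Pow(13, Rational(1, 2))))) = Mul(-72, Mul(24, Pow(13, Rational(1, 2)))) = Mul(-1728, Pow(13, Rational(1, 2)))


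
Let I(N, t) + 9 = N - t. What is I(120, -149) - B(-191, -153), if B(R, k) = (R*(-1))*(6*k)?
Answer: 175598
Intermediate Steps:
I(N, t) = -9 + N - t (I(N, t) = -9 + (N - t) = -9 + N - t)
B(R, k) = -6*R*k (B(R, k) = (-R)*(6*k) = -6*R*k)
I(120, -149) - B(-191, -153) = (-9 + 120 - 1*(-149)) - (-6)*(-191)*(-153) = (-9 + 120 + 149) - 1*(-175338) = 260 + 175338 = 175598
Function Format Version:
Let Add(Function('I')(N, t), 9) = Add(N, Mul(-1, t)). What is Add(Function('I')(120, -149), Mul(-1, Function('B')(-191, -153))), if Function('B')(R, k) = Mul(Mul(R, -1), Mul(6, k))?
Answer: 175598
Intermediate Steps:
Function('I')(N, t) = Add(-9, N, Mul(-1, t)) (Function('I')(N, t) = Add(-9, Add(N, Mul(-1, t))) = Add(-9, N, Mul(-1, t)))
Function('B')(R, k) = Mul(-6, R, k) (Function('B')(R, k) = Mul(Mul(-1, R), Mul(6, k)) = Mul(-6, R, k))
Add(Function('I')(120, -149), Mul(-1, Function('B')(-191, -153))) = Add(Add(-9, 120, Mul(-1, -149)), Mul(-1, Mul(-6, -191, -153))) = Add(Add(-9, 120, 149), Mul(-1, -175338)) = Add(260, 175338) = 175598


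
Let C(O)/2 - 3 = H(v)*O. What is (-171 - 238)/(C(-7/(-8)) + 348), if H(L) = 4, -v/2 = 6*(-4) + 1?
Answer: -409/361 ≈ -1.1330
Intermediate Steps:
v = 46 (v = -2*(6*(-4) + 1) = -2*(-24 + 1) = -2*(-23) = 46)
C(O) = 6 + 8*O (C(O) = 6 + 2*(4*O) = 6 + 8*O)
(-171 - 238)/(C(-7/(-8)) + 348) = (-171 - 238)/((6 + 8*(-7/(-8))) + 348) = -409/((6 + 8*(-7*(-⅛))) + 348) = -409/((6 + 8*(7/8)) + 348) = -409/((6 + 7) + 348) = -409/(13 + 348) = -409/361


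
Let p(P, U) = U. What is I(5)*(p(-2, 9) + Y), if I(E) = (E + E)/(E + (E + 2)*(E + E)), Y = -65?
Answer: -112/15 ≈ -7.4667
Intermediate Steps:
I(E) = 2*E/(E + 2*E*(2 + E)) (I(E) = (2*E)/(E + (2 + E)*(2*E)) = (2*E)/(E + 2*E*(2 + E)) = 2*E/(E + 2*E*(2 + E)))
I(5)*(p(-2, 9) + Y) = (2/(5 + 2*5))*(9 - 65) = (2/(5 + 10))*(-56) = (2/15)*(-56) = -112/15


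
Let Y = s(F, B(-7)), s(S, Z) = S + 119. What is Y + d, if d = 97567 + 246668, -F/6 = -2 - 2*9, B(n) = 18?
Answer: 344474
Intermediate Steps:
F = 120 (F = -6*(-2 - 2*9) = -6*(-2 - 18) = -6*(-20) = 120)
s(S, Z) = 119 + S
d = 344235
Y = 239 (Y = 119 + 120 = 239)
Y + d = 239 + 344235 = 344474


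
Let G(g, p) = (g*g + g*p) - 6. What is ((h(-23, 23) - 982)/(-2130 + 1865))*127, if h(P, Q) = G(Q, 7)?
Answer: 37846/265 ≈ 142.82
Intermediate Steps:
G(g, p) = -6 + g² + g*p (G(g, p) = (g² + g*p) - 6 = -6 + g² + g*p)
h(P, Q) = -6 + Q² + 7*Q (h(P, Q) = -6 + Q² + Q*7 = -6 + Q² + 7*Q)
((h(-23, 23) - 982)/(-2130 + 1865))*127 = (((-6 + 23² + 7*23) - 982)/(-2130 + 1865))*127 = (((-6 + 529 + 161) - 982)/(-265))*127 = ((684 - 982)*(-1/265))*127 = -298*(-1/265)*127 = (298/265)*127 = 37846/265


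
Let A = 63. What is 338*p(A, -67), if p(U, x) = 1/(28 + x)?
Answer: -26/3 ≈ -8.6667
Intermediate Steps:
338*p(A, -67) = 338/(28 - 67) = 338/(-39) = 338*(-1/39) = -26/3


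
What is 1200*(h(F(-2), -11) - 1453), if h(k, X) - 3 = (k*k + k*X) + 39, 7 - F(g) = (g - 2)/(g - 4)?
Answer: -5186000/3 ≈ -1.7287e+6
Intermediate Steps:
F(g) = 7 - (-2 + g)/(-4 + g) (F(g) = 7 - (g - 2)/(g - 4) = 7 - (-2 + g)/(-4 + g))
h(k, X) = 42 + k² + X*k (h(k, X) = 3 + ((k*k + k*X) + 39) = 3 + ((k² + X*k) + 39) = 3 + (39 + k² + X*k) = 42 + k² + X*k)
1200*(h(F(-2), -11) - 1453) = 1200*((42 + (2*(-13 + 3*(-2))/(-4 - 2))² - 22*(-13 + 3*(-2))/(-4 - 2)) - 1453) = 1200*((42 + (2*(-13 - 6)/(-6))² - 22*(-13 - 6)/(-6)) - 1453) = 1200*((42 + (2*(-⅙)*(-19))² - 22*(-1)*(-19)/6) - 1453) = 1200*((42 + (19/3)² - 11*19/3) - 1453) = 1200*((42 + 361/9 - 209/3) - 1453) = 1200*(112/9 - 1453) = 1200*(-12965/9) = -5186000/3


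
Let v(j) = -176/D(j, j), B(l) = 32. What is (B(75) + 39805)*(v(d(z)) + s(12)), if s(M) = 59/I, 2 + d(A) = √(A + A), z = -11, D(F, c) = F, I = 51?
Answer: 129377297/221 + 3505656*I*√22/13 ≈ 5.8542e+5 + 1.2648e+6*I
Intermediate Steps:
d(A) = -2 + √2*√A (d(A) = -2 + √(A + A) = -2 + √(2*A) = -2 + √2*√A)
s(M) = 59/51
v(j) = -176/j
(B(75) + 39805)*(v(d(z)) + s(12)) = (32 + 39805)*(-176/(-2 + √2*√(-11)) + 59/51) = 39837*(-176/(-2 + √2*(I*√11)) + 59/51) = 39837*(-176/(-2 + I*√22) + 59/51) = 39837*(59/51 - 176/(-2 + I*√22)) = 783461/17 - 7011312/(-2 + I*√22)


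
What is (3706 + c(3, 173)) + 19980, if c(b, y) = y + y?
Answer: 24032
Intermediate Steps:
c(b, y) = 2*y
(3706 + c(3, 173)) + 19980 = (3706 + 2*173) + 19980 = (3706 + 346) + 19980 = 4052 + 19980 = 24032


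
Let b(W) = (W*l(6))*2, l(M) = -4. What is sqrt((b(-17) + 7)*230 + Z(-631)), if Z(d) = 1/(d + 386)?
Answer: sqrt(40290245)/35 ≈ 181.36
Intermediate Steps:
Z(d) = 1/(386 + d)
b(W) = -8*W (b(W) = (W*(-4))*2 = -4*W*2 = -8*W)
sqrt((b(-17) + 7)*230 + Z(-631)) = sqrt((-8*(-17) + 7)*230 + 1/(386 - 631)) = sqrt((136 + 7)*230 + 1/(-245)) = sqrt(143*230 - 1/245) = sqrt(32890 - 1/245) = sqrt(8058049/245) = sqrt(40290245)/35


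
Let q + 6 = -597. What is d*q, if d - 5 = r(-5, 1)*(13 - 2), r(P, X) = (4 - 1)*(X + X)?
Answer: -42813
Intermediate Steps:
q = -603 (q = -6 - 597 = -603)
r(P, X) = 6*X (r(P, X) = 3*(2*X) = 6*X)
d = 71 (d = 5 + (6*1)*(13 - 2) = 5 + 6*11 = 5 + 66 = 71)
d*q = 71*(-603) = -42813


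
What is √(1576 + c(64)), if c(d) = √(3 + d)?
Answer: √(1576 + √67) ≈ 39.802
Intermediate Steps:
√(1576 + c(64)) = √(1576 + √(3 + 64)) = √(1576 + √67)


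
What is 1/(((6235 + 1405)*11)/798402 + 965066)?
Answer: 36291/35023214026 ≈ 1.0362e-6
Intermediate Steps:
1/(((6235 + 1405)*11)/798402 + 965066) = 1/((7640*11)*(1/798402) + 965066) = 1/(84040*(1/798402) + 965066) = 1/(3820/36291 + 965066) = 1/(35023214026/36291) = 36291/35023214026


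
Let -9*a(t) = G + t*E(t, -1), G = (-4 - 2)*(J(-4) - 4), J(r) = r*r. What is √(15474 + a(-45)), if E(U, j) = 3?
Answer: √15497 ≈ 124.49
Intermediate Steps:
J(r) = r²
G = -72 (G = (-4 - 2)*((-4)² - 4) = -6*(16 - 4) = -6*12 = -72)
a(t) = 8 - t/3 (a(t) = -(-72 + t*3)/9 = -(-72 + 3*t)/9 = 8 - t/3)
√(15474 + a(-45)) = √(15474 + (8 - ⅓*(-45))) = √(15474 + (8 + 15)) = √(15474 + 23) = √15497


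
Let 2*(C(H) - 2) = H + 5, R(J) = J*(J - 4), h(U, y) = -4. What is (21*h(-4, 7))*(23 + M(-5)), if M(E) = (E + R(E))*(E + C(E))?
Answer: 8148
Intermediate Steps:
R(J) = J*(-4 + J)
C(H) = 9/2 + H/2 (C(H) = 2 + (H + 5)/2 = 2 + (5 + H)/2 = 2 + (5/2 + H/2) = 9/2 + H/2)
M(E) = (9/2 + 3*E/2)*(E + E*(-4 + E)) (M(E) = (E + E*(-4 + E))*(E + (9/2 + E/2)) = (E + E*(-4 + E))*(9/2 + 3*E/2) = (9/2 + 3*E/2)*(E + E*(-4 + E)))
(21*h(-4, 7))*(23 + M(-5)) = (21*(-4))*(23 + (3/2)*(-5)*(-9 + (-5)²)) = -84*(23 + (3/2)*(-5)*(-9 + 25)) = -84*(23 + (3/2)*(-5)*16) = -84*(23 - 120) = -84*(-97) = 8148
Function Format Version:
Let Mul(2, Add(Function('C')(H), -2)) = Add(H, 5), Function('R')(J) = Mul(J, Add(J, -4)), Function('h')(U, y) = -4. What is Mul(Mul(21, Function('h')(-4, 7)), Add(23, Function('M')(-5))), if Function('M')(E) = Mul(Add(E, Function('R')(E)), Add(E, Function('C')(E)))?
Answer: 8148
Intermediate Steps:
Function('R')(J) = Mul(J, Add(-4, J))
Function('C')(H) = Add(Rational(9, 2), Mul(Rational(1, 2), H)) (Function('C')(H) = Add(2, Mul(Rational(1, 2), Add(H, 5))) = Add(2, Mul(Rational(1, 2), Add(5, H))) = Add(2, Add(Rational(5, 2), Mul(Rational(1, 2), H))) = Add(Rational(9, 2), Mul(Rational(1, 2), H)))
Function('M')(E) = Mul(Add(Rational(9, 2), Mul(Rational(3, 2), E)), Add(E, Mul(E, Add(-4, E)))) (Function('M')(E) = Mul(Add(E, Mul(E, Add(-4, E))), Add(E, Add(Rational(9, 2), Mul(Rational(1, 2), E)))) = Mul(Add(E, Mul(E, Add(-4, E))), Add(Rational(9, 2), Mul(Rational(3, 2), E))) = Mul(Add(Rational(9, 2), Mul(Rational(3, 2), E)), Add(E, Mul(E, Add(-4, E)))))
Mul(Mul(21, Function('h')(-4, 7)), Add(23, Function('M')(-5))) = Mul(Mul(21, -4), Add(23, Mul(Rational(3, 2), -5, Add(-9, Pow(-5, 2))))) = Mul(-84, Add(23, Mul(Rational(3, 2), -5, Add(-9, 25)))) = Mul(-84, Add(23, Mul(Rational(3, 2), -5, 16))) = Mul(-84, Add(23, -120)) = Mul(-84, -97) = 8148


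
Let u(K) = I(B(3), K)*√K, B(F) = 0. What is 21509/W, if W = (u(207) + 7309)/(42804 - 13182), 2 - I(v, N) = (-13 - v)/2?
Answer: 18627413287128/213626101 - 64988238996*√23/213626101 ≈ 85737.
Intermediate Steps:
I(v, N) = 17/2 + v/2 (I(v, N) = 2 - (-13 - v)/2 = 2 - (-13/2 - v/2) = 2 + (13/2 + v/2) = 17/2 + v/2)
u(K) = 17*√K/2 (u(K) = (17/2 + (½)*0)*√K = (17/2 + 0)*√K = 17*√K/2)
W = 7309/29622 + 17*√23/19748 (W = (17*√207/2 + 7309)/(42804 - 13182) = (17*(3*√23)/2 + 7309)/29622 = (51*√23/2 + 7309)*(1/29622) = (7309 + 51*√23/2)*(1/29622) = 7309/29622 + 17*√23/19748 ≈ 0.25087)
21509/W = 21509/(7309/29622 + 17*√23/19748)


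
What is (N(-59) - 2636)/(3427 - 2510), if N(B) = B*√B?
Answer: -2636/917 - 59*I*√59/917 ≈ -2.8746 - 0.49421*I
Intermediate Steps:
N(B) = B^(3/2)
(N(-59) - 2636)/(3427 - 2510) = ((-59)^(3/2) - 2636)/(3427 - 2510) = (-59*I*√59 - 2636)/917 = (-2636 - 59*I*√59)*(1/917) = -2636/917 - 59*I*√59/917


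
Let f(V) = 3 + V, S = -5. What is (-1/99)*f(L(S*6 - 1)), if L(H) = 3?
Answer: -2/33 ≈ -0.060606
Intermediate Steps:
(-1/99)*f(L(S*6 - 1)) = (-1/99)*(3 + 3) = ((1/99)*(-1))*6 = -1/99*6 = -2/33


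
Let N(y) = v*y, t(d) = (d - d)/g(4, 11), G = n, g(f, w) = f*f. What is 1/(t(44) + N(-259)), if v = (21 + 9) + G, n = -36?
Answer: 1/1554 ≈ 0.00064350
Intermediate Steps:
g(f, w) = f**2
G = -36
t(d) = 0 (t(d) = (d - d)/(4**2) = 0/16 = 0*(1/16) = 0)
v = -6 (v = (21 + 9) - 36 = 30 - 36 = -6)
N(y) = -6*y
1/(t(44) + N(-259)) = 1/(0 - 6*(-259)) = 1/(0 + 1554) = 1/1554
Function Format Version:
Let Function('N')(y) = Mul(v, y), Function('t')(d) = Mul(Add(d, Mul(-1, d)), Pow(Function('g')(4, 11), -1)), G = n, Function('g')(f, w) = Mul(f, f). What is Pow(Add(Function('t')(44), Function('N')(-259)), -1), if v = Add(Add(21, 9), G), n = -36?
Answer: Rational(1, 1554) ≈ 0.00064350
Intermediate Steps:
Function('g')(f, w) = Pow(f, 2)
G = -36
Function('t')(d) = 0 (Function('t')(d) = Mul(Add(d, Mul(-1, d)), Pow(Pow(4, 2), -1)) = Mul(0, Pow(16, -1)) = Mul(0, Rational(1, 16)) = 0)
v = -6 (v = Add(Add(21, 9), -36) = Add(30, -36) = -6)
Function('N')(y) = Mul(-6, y)
Pow(Add(Function('t')(44), Function('N')(-259)), -1) = Pow(Add(0, Mul(-6, -259)), -1) = Pow(Add(0, 1554), -1) = Pow(1554, -1) = Rational(1, 1554)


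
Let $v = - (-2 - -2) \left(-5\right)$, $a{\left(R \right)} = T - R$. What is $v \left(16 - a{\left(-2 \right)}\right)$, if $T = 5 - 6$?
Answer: $0$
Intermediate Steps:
$T = -1$ ($T = 5 - 6 = -1$)
$a{\left(R \right)} = -1 - R$
$v = 0$ ($v = - (-2 + 2) \left(-5\right) = \left(-1\right) 0 \left(-5\right) = 0 \left(-5\right) = 0$)
$v \left(16 - a{\left(-2 \right)}\right) = 0 \left(16 - \left(-1 - -2\right)\right) = 0 \left(16 - \left(-1 + 2\right)\right) = 0 \left(16 - 1\right) = 0 \cdot 15 = 0$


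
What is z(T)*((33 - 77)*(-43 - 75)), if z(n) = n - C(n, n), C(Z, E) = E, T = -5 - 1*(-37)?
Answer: 0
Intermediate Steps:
T = 32 (T = -5 + 37 = 32)
z(n) = 0 (z(n) = n - n = 0)
z(T)*((33 - 77)*(-43 - 75)) = 0*((33 - 77)*(-43 - 75)) = 0*(-44*(-118)) = 0*5192 = 0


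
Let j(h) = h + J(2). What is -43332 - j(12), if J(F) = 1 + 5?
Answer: -43350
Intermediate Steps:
J(F) = 6
j(h) = 6 + h (j(h) = h + 6 = 6 + h)
-43332 - j(12) = -43332 - (6 + 12) = -43332 - 1*18 = -43332 - 18 = -43350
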